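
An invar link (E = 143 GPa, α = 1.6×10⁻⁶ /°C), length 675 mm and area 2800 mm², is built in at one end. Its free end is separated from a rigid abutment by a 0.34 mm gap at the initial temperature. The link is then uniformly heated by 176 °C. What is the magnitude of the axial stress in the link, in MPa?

σ ≈ 0 MPa

Unrestrained expansion: δ_free = αΔT L = 1.6×10⁻⁶ × 176 × 675 = 0.1901 mm.
Since δ_free = 0.19 mm is less than the 0.34 mm gap, the link never touches the wall. No axial force develops.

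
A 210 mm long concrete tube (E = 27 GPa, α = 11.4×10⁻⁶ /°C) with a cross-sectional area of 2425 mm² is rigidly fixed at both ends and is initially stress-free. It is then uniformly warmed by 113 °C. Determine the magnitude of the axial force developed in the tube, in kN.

P ≈ 84.3 kN (compressive)

Full restraint means ε = 0, so the stress is σ = EαΔT = 27×10³ × 11.4×10⁻⁶ × 113 = 34.78 MPa.
Then P = σA = 34.78 × 2425 mm² = 84.34 kN, compressive.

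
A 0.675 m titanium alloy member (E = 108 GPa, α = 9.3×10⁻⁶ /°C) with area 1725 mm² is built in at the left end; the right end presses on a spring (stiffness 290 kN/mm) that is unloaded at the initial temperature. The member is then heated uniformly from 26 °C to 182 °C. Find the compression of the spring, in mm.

δ ≈ 0.478 mm

Free thermal expansion: δ_free = αΔT L = 9.3×10⁻⁶ × 156 × 675 = 0.9793 mm.
With a force P in the spring, the elastic change of the member is PL/(AE) and that of the spring is P/k; compatibility requires their sum to equal δ_free.
So P = δ_free / [L/(AE) + 1/k] = 0.9793 / [ 675/(1725×108×10³) + 1/(290×10³) ].
P = 0.9793 / 7.071×10⁻⁶ = 138500 N.
Spring compression = P/k = 138500/(290×10³) = 0.4775 mm.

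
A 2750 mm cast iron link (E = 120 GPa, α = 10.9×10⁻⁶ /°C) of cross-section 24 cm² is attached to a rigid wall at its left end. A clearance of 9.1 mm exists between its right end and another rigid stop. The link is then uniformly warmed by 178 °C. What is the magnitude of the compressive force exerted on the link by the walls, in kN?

Free thermal elongation = αΔT L = 10.9×10⁻⁶ × 178 × 2750 = 5.336 mm.
Since δ_free = 5.34 mm is less than the 9.1 mm gap, the link never touches the wall. No axial force develops.

P ≈ 0 kN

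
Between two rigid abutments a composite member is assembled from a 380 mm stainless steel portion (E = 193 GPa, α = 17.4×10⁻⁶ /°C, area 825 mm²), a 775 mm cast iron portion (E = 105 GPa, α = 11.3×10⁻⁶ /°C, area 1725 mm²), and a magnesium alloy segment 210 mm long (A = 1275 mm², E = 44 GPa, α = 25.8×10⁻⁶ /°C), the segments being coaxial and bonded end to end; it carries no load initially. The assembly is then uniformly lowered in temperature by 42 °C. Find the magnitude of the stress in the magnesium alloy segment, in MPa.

σ ≈ 65.8 MPa (tensile)

With the walls removed the bar would change length by δ_free = Σ αᵢΔT Lᵢ = 17.4×10⁻⁶×42×380 + 11.3×10⁻⁶×42×775 + 25.8×10⁻⁶×42×210 = 0.8731 mm.
The walls prevent any net length change, so an axial force P (same in every segment) develops. Compatibility: P · Σ Lᵢ/(AᵢEᵢ) = δ_free.
The series flexibility is Σ Lᵢ/(AᵢEᵢ) = 380/(825×193×10³) + 775/(1725×105×10³) + 210/(1275×44×10³) = 1.041×10⁻⁵ mm/N.
So P = 0.8731 / 1.041×10⁻⁵ = 83.88 kN, tensile.
σ_{magnesium alloy} = P / A = 83880 / 1275 = 65.79 MPa.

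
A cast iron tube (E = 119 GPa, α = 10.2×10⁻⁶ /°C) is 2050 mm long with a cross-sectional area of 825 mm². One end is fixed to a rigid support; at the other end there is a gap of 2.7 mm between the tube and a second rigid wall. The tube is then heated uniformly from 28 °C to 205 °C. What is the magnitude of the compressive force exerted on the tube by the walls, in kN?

P ≈ 47.9 kN

Free thermal elongation = αΔT L = 10.2×10⁻⁶ × 177 × 2050 = 3.701 mm.
After closing the 2.7 mm clearance, 3.701 − 2.7 = 1.001 mm of expansion remains to be suppressed by the wall.
So σ = E(δ_free − g)/L = 119×10³ × 1.001/2050 = 58.11 MPa.
P = σA = 58.11 × 825 = 47.94 kN.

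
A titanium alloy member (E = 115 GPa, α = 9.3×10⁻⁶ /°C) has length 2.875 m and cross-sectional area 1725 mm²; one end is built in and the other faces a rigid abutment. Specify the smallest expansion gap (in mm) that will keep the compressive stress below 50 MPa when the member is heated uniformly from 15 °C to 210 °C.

g ≈ 3.96 mm

Free expansion if unrestrained: δ_free = αΔT L = 9.3×10⁻⁶ × 195 × 2875 = 5.214 mm.
A stress of 50 MPa corresponds to the wall pushing the member back by σL/E = 50×2875/(115×10³) = 1.25 mm.
The gap must absorb the remainder: g_min = 5.214 − 1.25 = 3.964 mm.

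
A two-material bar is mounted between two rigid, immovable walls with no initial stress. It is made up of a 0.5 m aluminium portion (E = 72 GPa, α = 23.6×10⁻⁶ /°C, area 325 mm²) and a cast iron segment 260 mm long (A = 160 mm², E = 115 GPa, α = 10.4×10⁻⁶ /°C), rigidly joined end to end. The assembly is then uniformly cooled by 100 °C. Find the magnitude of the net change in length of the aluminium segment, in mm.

If the supports were absent, the total length change would be Σ αᵢΔT Lᵢ = 23.6×10⁻⁶×100×500 + 10.4×10⁻⁶×100×260 = 1.45 mm.
The walls prevent any net length change, so an axial force P (same in every segment) develops. Compatibility: P · Σ Lᵢ/(AᵢEᵢ) = δ_free.
Σ Lᵢ/(AᵢEᵢ) = 500/(325×72×10³) + 260/(160×115×10³) = 3.55×10⁻⁵ mm/N.
Hence P = δ_free / Σ(L/AE) = 1.45/3.55×10⁻⁵ = 40.86 kN (tensile).
For the aluminium segment, free thermal change = 23.6×10⁻⁶×100×500 = 1.18 mm and elastic change from P = 40860×500/(325×72×10³) = 0.873 mm; these oppose, so the net change is 0.307 mm (segment shortens).

|ΔL| ≈ 0.307 mm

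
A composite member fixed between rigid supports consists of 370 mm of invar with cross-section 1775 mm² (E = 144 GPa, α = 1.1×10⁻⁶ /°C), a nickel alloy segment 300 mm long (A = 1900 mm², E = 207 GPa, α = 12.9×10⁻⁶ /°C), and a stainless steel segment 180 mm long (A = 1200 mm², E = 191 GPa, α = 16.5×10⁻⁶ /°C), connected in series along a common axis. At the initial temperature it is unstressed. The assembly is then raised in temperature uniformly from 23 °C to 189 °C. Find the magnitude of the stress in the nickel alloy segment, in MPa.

σ ≈ 211 MPa (compressive)

If the supports were absent, the total length change would be Σ αᵢΔT Lᵢ = 1.1×10⁻⁶×166×370 + 12.9×10⁻⁶×166×300 + 16.5×10⁻⁶×166×180 = 1.203 mm.
The walls prevent any net length change, so an axial force P (same in every segment) develops. Compatibility: P · Σ Lᵢ/(AᵢEᵢ) = δ_free.
Σ Lᵢ/(AᵢEᵢ) = 370/(1775×144×10³) + 300/(1900×207×10³) + 180/(1200×191×10³) = 2.996×10⁻⁶ mm/N.
P = 1.203 / 2.996×10⁻⁶ = 401600 N = 401.6 kN, compressive.
σ_{nickel alloy} = P / A = 401600 / 1900 = 211.4 MPa.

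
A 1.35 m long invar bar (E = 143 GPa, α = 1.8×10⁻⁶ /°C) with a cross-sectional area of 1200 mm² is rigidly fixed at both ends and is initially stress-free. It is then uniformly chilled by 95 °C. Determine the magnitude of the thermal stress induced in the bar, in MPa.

σ ≈ 24.5 MPa (tensile)

The supports are rigid, so the total axial strain is zero. The restrained thermal strain is ε = αΔT = 1.8×10⁻⁶ × 95 = 171×10⁻⁶.
Hence σ = E·αΔT = 143×10³ × 171×10⁻⁶ = 24.45 MPa, tensile.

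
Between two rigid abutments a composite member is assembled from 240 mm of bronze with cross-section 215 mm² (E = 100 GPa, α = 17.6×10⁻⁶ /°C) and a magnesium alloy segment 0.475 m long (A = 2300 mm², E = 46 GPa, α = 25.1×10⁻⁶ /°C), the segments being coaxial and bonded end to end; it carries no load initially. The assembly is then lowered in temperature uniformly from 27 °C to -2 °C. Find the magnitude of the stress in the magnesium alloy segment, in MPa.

Free thermal contraction of the whole bar: Σ αᵢΔT Lᵢ = 17.6×10⁻⁶×29×240 + 25.1×10⁻⁶×29×475 = 0.4682 mm.
The walls prevent any net length change, so an axial force P (same in every segment) develops. Compatibility: P · Σ Lᵢ/(AᵢEᵢ) = δ_free.
Σ Lᵢ/(AᵢEᵢ) = 240/(215×100×10³) + 475/(2300×46×10³) = 1.565×10⁻⁵ mm/N.
P = 0.4682 / 1.565×10⁻⁵ = 29920 N = 29.92 kN, tensile.
σ_{magnesium alloy} = P / A = 29920 / 2300 = 13.01 MPa.

σ ≈ 13 MPa (tensile)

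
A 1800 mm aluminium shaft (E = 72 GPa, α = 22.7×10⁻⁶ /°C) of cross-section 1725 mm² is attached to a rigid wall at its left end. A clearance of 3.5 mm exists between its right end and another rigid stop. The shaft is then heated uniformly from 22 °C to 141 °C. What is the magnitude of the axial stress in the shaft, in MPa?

If the wall were absent the shaft would grow by αΔT L = 22.7×10⁻⁶ × 119 × 1800 = 4.862 mm.
This exceeds the 3.5 mm gap, so the wall pushes back. The portion of expansion that must be recovered elastically is δ_free − gap = 4.862 − 3.5 = 1.362 mm.
Compatibility: PL/(AE) = 1.362 mm, so σ = P/A = E × (1.362/1800) = 54.49 MPa.

σ ≈ 54.5 MPa (compressive)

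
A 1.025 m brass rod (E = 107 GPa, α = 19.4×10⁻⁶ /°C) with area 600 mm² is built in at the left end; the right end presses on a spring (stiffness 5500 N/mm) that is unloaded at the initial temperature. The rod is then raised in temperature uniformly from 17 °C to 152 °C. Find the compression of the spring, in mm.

δ ≈ 2.47 mm

If the spring were absent the rod would lengthen by αΔT L = 19.4×10⁻⁶ × 135 × 1025 = 2.684 mm.
With a force P in the spring, the elastic change of the rod is PL/(AE) and that of the spring is P/k; compatibility requires their sum to equal δ_free.
So P = δ_free / [L/(AE) + 1/k] = 2.684 / [ 1025/(600×107×10³) + 1/(5500) ].
P = 2.684 / 0.0001978 = 13570 N.
Spring compression = P/k = 13570/(5500) = 2.468 mm.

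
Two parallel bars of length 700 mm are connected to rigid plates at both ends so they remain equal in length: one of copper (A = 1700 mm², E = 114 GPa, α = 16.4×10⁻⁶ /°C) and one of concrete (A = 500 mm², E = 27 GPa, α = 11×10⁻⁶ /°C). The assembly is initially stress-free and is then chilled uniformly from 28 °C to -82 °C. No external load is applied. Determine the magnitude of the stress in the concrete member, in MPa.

σ ≈ 15 MPa (compressive)

The copper has the larger α, so on cooling it would change length more than the concrete if both were free. The rigid plates force a common final length, so the copper is put into tension and the concrete into compression, with equal and opposite forces P (no external load).
Setting the final lengths equal and cancelling L: (α₁ − α₂)ΔT = P/(A₁E₁) + P/(A₂E₂).
|α₁ − α₂|·ΔT = 5.4×10⁻⁶ × 110 = 0.000594.
1/(A₁E₁) + 1/(A₂E₂) = 1/(1700×114×10³) + 1/(500×27×10³) = 7.923×10⁻⁸ N⁻¹.
P = 0.000594 / 7.923×10⁻⁸ = 7497 N = 7.497 kN.
σ_{concrete} = P/A₂ = 7497/500 = 14.99 MPa, compressive.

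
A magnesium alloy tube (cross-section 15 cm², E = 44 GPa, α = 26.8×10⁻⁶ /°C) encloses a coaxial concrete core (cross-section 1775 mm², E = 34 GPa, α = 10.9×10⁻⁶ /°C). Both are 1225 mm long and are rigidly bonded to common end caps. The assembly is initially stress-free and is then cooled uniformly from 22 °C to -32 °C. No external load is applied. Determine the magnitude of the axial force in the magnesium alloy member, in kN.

P ≈ 27.1 kN (tensile in the magnesium alloy)

The magnesium alloy has the larger α, so on cooling it would change length more than the concrete if both were free. The rigid plates force a common final length, so the magnesium alloy is put into tension and the concrete into compression, with equal and opposite forces P (no external load).
Setting the final lengths equal and cancelling L: (α₁ − α₂)ΔT = P/(A₁E₁) + P/(A₂E₂).
|α₁ − α₂|·ΔT = 15.9×10⁻⁶ × 54 = 0.0008586.
1/(A₁E₁) + 1/(A₂E₂) = 1/(1500×44×10³) + 1/(1775×34×10³) = 3.172×10⁻⁸ N⁻¹.
So P = 0.0008586 / 3.172×10⁻⁸ = 27.07 kN.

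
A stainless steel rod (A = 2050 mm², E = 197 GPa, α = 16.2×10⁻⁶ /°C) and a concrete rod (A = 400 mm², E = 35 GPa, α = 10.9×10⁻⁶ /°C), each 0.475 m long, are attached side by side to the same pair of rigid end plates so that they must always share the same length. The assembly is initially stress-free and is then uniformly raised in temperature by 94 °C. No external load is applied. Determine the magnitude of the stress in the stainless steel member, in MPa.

σ ≈ 3.29 MPa (compressive)

The stainless steel has the larger α, so on heating it would change length more than the concrete if both were free. The rigid plates force a common final length, so the stainless steel is put into compression and the concrete into tension, with equal and opposite forces P (no external load).
Compatibility of the two members (thermal + elastic change equal): (α₁ − α₂)ΔT = P·[1/(A₁E₁) + 1/(A₂E₂)].
|α₁ − α₂|·ΔT = 5.3×10⁻⁶ × 94 = 0.0004982.
1/(A₁E₁) + 1/(A₂E₂) = 1/(2050×197×10³) + 1/(400×35×10³) = 7.39×10⁻⁸ N⁻¹.
So P = 0.0004982 / 7.39×10⁻⁸ = 6.741 kN.
σ_{stainless steel} = P/A₁ = 6741/2050 = 3.288 MPa, compressive.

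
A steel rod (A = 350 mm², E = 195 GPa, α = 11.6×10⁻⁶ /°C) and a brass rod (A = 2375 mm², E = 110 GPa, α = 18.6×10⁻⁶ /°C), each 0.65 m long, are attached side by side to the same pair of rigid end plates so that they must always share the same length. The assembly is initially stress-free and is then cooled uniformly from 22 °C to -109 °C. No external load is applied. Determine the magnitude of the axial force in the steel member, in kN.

P ≈ 49.6 kN (compressive in the steel)

Equilibrium of a rigid end plate with no external load gives equal and opposite internal forces ±P in the two members. Since α_{brass} > α_{steel}, cooling drives the brass into tension and the steel into compression.
Compatibility of the two members (thermal + elastic change equal): (α₁ − α₂)ΔT = P·[1/(A₁E₁) + 1/(A₂E₂)].
|α₁ − α₂|·ΔT = 7×10⁻⁶ × 131 = 0.000917.
1/(A₁E₁) + 1/(A₂E₂) = 1/(350×195×10³) + 1/(2375×110×10³) = 1.848×10⁻⁸ N⁻¹.
So P = 0.000917 / 1.848×10⁻⁸ = 49.62 kN.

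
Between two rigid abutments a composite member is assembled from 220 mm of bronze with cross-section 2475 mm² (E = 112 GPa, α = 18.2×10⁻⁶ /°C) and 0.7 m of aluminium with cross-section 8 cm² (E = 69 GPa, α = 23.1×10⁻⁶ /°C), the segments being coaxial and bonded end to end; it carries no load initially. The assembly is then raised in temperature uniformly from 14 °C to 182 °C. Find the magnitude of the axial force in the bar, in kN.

P ≈ 252 kN (compressive)

If the supports were absent, the total length change would be Σ αᵢΔT Lᵢ = 18.2×10⁻⁶×168×220 + 23.1×10⁻⁶×168×700 = 3.389 mm.
Since the ends are fixed, an axial force P builds up, equal in every segment, with P · Σ Lᵢ/(AᵢEᵢ) = δ_free.
The series flexibility is Σ Lᵢ/(AᵢEᵢ) = 220/(2475×112×10³) + 700/(800×69×10³) = 1.347×10⁻⁵ mm/N.
Hence P = δ_free / Σ(L/AE) = 3.389/1.347×10⁻⁵ = 251.5 kN (compressive).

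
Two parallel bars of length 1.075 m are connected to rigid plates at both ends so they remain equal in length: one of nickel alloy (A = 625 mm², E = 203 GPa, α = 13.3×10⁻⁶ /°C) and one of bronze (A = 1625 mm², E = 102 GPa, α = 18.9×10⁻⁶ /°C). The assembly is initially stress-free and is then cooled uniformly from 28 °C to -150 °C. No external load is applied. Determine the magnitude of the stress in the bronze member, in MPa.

σ ≈ 44.1 MPa (tensile)

Both members must finish at the same length. With the larger α, the bronze tends to over-contract; the plates restrain it, putting the bronze in tension and the nickel alloy in compression. With no external load the two internal forces are equal and opposite, magnitude P.
Equating the net (thermal + elastic) strains gives |α₁ − α₂|·ΔT = P·[1/(A₁E₁) + 1/(A₂E₂)].
|α₁ − α₂|·ΔT = 5.6×10⁻⁶ × 178 = 0.0009968.
1/(A₁E₁) + 1/(A₂E₂) = 1/(625×203×10³) + 1/(1625×102×10³) = 1.391×10⁻⁸ N⁻¹.
So P = 0.0009968 / 1.391×10⁻⁸ = 71.64 kN.
σ_{bronze} = P/A₂ = 71640/1625 = 44.08 MPa, tensile.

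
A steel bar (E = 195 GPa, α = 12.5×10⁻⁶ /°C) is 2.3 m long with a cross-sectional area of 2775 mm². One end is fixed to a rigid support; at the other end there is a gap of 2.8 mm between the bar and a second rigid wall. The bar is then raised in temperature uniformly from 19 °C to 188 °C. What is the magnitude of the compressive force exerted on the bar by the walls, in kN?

If the wall were absent the bar would grow by αΔT L = 12.5×10⁻⁶ × 169 × 2300 = 4.859 mm.
After closing the 2.8 mm clearance, 4.859 − 2.8 = 2.059 mm of expansion remains to be suppressed by the wall.
That suppressed elongation corresponds to σ = E·Δ/L = 195×10³ × 2.059/2300 = 174.5 MPa.
P = σA = 174.5 × 2775 = 484.4 kN.

P ≈ 484 kN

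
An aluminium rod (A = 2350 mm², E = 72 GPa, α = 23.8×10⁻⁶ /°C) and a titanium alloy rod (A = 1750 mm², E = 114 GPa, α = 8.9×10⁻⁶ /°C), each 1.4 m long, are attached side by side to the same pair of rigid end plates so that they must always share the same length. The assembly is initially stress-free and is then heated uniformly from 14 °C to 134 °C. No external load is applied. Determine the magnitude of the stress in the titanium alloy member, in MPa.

The aluminium has the larger α, so on heating it would change length more than the titanium alloy if both were free. The rigid plates force a common final length, so the aluminium is put into compression and the titanium alloy into tension, with equal and opposite forces P (no external load).
Equating the net (thermal + elastic) strains gives |α₁ − α₂|·ΔT = P·[1/(A₁E₁) + 1/(A₂E₂)].
|α₁ − α₂|·ΔT = 14.9×10⁻⁶ × 120 = 0.001788.
1/(A₁E₁) + 1/(A₂E₂) = 1/(2350×72×10³) + 1/(1750×114×10³) = 1.092×10⁻⁸ N⁻¹.
So P = 0.001788 / 1.092×10⁻⁸ = 163.7 kN.
σ_{titanium alloy} = P/A₂ = 163700/1750 = 93.54 MPa, tensile.

σ ≈ 93.5 MPa (tensile)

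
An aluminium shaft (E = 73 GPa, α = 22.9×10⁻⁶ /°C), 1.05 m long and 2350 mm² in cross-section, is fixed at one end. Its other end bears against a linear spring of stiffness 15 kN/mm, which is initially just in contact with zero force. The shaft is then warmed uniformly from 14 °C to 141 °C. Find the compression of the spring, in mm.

Free thermal expansion: δ_free = αΔT L = 22.9×10⁻⁶ × 127 × 1050 = 3.054 mm.
Let P be the compressive force at the spring. The shaft shortens elastically by PL/(AE) and the spring compresses by P/k; together these equal δ_free.
P [ L/(AE) + 1/k ] = δ_free → P [ 1050/(2350×73×10³) + 1/(15×10³) ] = 3.054.
P = 3.054 / 7.279×10⁻⁵ = 41950 N.
Spring compression = P/k = 41950/(15×10³) = 2.797 mm.

δ ≈ 2.8 mm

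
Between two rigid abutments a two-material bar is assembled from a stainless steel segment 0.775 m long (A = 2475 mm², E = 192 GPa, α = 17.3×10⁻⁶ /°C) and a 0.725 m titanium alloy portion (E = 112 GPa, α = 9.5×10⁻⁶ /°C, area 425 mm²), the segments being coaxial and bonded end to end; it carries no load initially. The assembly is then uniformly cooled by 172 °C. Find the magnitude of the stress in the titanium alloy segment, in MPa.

Free thermal contraction of the whole bar: Σ αᵢΔT Lᵢ = 17.3×10⁻⁶×172×775 + 9.5×10⁻⁶×172×725 = 3.491 mm.
Since the ends are fixed, an axial force P builds up, equal in every segment, with P · Σ Lᵢ/(AᵢEᵢ) = δ_free.
The series flexibility is Σ Lᵢ/(AᵢEᵢ) = 775/(2475×192×10³) + 725/(425×112×10³) = 1.686×10⁻⁵ mm/N.
So P = 3.491 / 1.686×10⁻⁵ = 207 kN, tensile.
σ_{titanium alloy} = P / A = 207000 / 425 = 487.1 MPa.

σ ≈ 487 MPa (tensile)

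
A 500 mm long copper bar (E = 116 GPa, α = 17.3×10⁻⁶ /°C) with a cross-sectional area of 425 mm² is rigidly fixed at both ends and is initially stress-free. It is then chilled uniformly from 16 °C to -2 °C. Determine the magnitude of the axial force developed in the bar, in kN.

P ≈ 15.4 kN (tensile)

With zero net strain, σ = E·αΔT = 116 GPa × 17.3×10⁻⁶ × 18 = 36.12 MPa.
Then P = σA = 36.12 × 425 mm² = 15.35 kN, tensile.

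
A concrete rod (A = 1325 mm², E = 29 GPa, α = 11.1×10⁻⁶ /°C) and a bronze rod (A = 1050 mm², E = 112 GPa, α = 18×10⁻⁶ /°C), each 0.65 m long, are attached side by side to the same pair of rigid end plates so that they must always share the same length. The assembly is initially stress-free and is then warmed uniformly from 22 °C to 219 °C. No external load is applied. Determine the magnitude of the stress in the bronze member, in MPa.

The bronze has the larger α, so on heating it would change length more than the concrete if both were free. The rigid plates force a common final length, so the bronze is put into compression and the concrete into tension, with equal and opposite forces P (no external load).
Setting the final lengths equal and cancelling L: (α₁ − α₂)ΔT = P/(A₁E₁) + P/(A₂E₂).
|α₁ − α₂|·ΔT = 6.9×10⁻⁶ × 197 = 0.001359.
1/(A₁E₁) + 1/(A₂E₂) = 1/(1325×29×10³) + 1/(1050×112×10³) = 3.453×10⁻⁸ N⁻¹.
So P = 0.001359 / 3.453×10⁻⁸ = 39.37 kN.
σ_{bronze} = P/A₂ = 39370/1050 = 37.49 MPa, compressive.

σ ≈ 37.5 MPa (compressive)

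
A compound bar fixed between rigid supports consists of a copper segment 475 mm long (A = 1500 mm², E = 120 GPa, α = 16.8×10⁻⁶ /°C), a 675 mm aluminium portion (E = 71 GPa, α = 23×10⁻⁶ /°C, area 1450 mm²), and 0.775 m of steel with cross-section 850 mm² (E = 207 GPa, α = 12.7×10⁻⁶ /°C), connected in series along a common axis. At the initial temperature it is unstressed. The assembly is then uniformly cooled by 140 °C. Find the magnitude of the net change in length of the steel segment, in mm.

|ΔL| ≈ 0.134 mm

With the walls removed the bar would change length by δ_free = Σ αᵢΔT Lᵢ = 16.8×10⁻⁶×140×475 + 23×10⁻⁶×140×675 + 12.7×10⁻⁶×140×775 = 4.669 mm.
The rigid supports impose zero overall length change; the single axial force P common to all segments must satisfy P Σ Lᵢ/(AᵢEᵢ) = δ_free.
Σ Lᵢ/(AᵢEᵢ) = 475/(1500×120×10³) + 675/(1450×71×10³) + 775/(850×207×10³) = 1.36×10⁻⁵ mm/N.
P = 4.669 / 1.36×10⁻⁵ = 343300 N = 343.3 kN, tensile.
For the steel segment, free thermal change = 12.7×10⁻⁶×140×775 = 1.378 mm and elastic change from P = 343300×775/(850×207×10³) = 1.512 mm; these oppose, so the net change is 0.134 mm (segment lengthens).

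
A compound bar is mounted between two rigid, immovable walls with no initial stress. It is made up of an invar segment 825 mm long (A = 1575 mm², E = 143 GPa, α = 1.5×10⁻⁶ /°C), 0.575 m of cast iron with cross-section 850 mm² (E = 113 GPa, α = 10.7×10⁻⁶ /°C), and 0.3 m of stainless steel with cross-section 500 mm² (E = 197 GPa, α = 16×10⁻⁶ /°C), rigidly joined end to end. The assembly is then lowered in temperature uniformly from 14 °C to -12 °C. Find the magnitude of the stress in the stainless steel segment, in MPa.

If the supports were absent, the total length change would be Σ αᵢΔT Lᵢ = 1.5×10⁻⁶×26×825 + 10.7×10⁻⁶×26×575 + 16×10⁻⁶×26×300 = 0.3169 mm.
The walls prevent any net length change, so an axial force P (same in every segment) develops. Compatibility: P · Σ Lᵢ/(AᵢEᵢ) = δ_free.
Σ Lᵢ/(AᵢEᵢ) = 825/(1575×143×10³) + 575/(850×113×10³) + 300/(500×197×10³) = 1.27×10⁻⁵ mm/N.
So P = 0.3169 / 1.27×10⁻⁵ = 24.97 kN, tensile.
σ_{stainless steel} = P / A = 24970 / 500 = 49.93 MPa.

σ ≈ 49.9 MPa (tensile)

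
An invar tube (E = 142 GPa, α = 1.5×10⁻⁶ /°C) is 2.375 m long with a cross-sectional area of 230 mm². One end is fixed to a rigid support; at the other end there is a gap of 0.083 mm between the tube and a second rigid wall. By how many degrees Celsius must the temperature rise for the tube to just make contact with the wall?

ΔT ≈ 23.3 °C

Contact occurs when the free expansion equals the gap: αΔT L = 0.083 mm.
So ΔT = g/(αL) = 0.083/(1.5×10⁻⁶ × 2375) = 23.3 °C.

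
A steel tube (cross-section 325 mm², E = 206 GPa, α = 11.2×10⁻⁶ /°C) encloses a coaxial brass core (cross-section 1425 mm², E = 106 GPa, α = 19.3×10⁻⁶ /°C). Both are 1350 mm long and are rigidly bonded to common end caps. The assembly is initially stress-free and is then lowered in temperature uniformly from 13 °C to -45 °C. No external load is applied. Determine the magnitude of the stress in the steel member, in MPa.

σ ≈ 67.1 MPa (compressive)

Equilibrium of a rigid end plate with no external load gives equal and opposite internal forces ±P in the two members. Since α_{brass} > α_{steel}, cooling drives the brass into tension and the steel into compression.
Compatibility of the two members (thermal + elastic change equal): (α₁ − α₂)ΔT = P·[1/(A₁E₁) + 1/(A₂E₂)].
|α₁ − α₂|·ΔT = 8.1×10⁻⁶ × 58 = 0.0004698.
1/(A₁E₁) + 1/(A₂E₂) = 1/(325×206×10³) + 1/(1425×106×10³) = 2.156×10⁻⁸ N⁻¹.
So P = 0.0004698 / 2.156×10⁻⁸ = 21.79 kN.
σ_{steel} = P/A₁ = 21790/325 = 67.06 MPa, compressive.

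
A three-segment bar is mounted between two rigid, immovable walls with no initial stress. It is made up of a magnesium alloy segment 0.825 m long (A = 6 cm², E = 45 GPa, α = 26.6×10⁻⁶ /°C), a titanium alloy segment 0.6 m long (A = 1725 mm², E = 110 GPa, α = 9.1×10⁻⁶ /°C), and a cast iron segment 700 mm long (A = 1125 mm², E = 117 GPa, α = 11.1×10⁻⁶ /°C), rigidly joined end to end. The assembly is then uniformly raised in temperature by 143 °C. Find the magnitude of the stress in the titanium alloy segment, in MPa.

If the supports were absent, the total length change would be Σ αᵢΔT Lᵢ = 26.6×10⁻⁶×143×825 + 9.1×10⁻⁶×143×600 + 11.1×10⁻⁶×143×700 = 5.03 mm.
Since the ends are fixed, an axial force P builds up, equal in every segment, with P · Σ Lᵢ/(AᵢEᵢ) = δ_free.
Σ Lᵢ/(AᵢEᵢ) = 825/(600×45×10³) + 600/(1725×110×10³) + 700/(1125×117×10³) = 3.904×10⁻⁵ mm/N.
P = 5.03 / 3.904×10⁻⁵ = 128900 N = 128.9 kN, compressive.
σ_{titanium alloy} = P / A = 128900 / 1725 = 74.7 MPa.

σ ≈ 74.7 MPa (compressive)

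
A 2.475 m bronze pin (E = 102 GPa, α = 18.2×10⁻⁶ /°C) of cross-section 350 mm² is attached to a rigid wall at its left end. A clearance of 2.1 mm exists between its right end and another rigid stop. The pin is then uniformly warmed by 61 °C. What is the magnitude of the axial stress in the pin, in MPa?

σ ≈ 26.7 MPa (compressive)

Unrestrained expansion: δ_free = αΔT L = 18.2×10⁻⁶ × 61 × 2475 = 2.748 mm.
This exceeds the 2.1 mm gap, so the wall pushes back. The portion of expansion that must be recovered elastically is δ_free − gap = 2.748 − 2.1 = 0.6477 mm.
That suppressed elongation corresponds to σ = E·Δ/L = 102×10³ × 0.6477/2475 = 26.69 MPa.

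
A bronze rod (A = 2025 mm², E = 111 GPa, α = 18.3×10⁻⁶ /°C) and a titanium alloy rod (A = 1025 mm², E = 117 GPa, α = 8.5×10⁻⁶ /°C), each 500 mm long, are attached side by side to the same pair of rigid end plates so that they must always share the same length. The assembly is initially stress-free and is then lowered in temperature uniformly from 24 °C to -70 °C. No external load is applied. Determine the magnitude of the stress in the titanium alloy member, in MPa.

Both members must finish at the same length. With the larger α, the bronze tends to over-contract; the plates restrain it, putting the bronze in tension and the titanium alloy in compression. With no external load the two internal forces are equal and opposite, magnitude P.
Setting the final lengths equal and cancelling L: (α₁ − α₂)ΔT = P/(A₁E₁) + P/(A₂E₂).
|α₁ − α₂|·ΔT = 9.8×10⁻⁶ × 94 = 0.0009212.
1/(A₁E₁) + 1/(A₂E₂) = 1/(2025×111×10³) + 1/(1025×117×10³) = 1.279×10⁻⁸ N⁻¹.
So P = 0.0009212 / 1.279×10⁻⁸ = 72.04 kN.
σ_{titanium alloy} = P/A₂ = 72040/1025 = 70.28 MPa, compressive.

σ ≈ 70.3 MPa (compressive)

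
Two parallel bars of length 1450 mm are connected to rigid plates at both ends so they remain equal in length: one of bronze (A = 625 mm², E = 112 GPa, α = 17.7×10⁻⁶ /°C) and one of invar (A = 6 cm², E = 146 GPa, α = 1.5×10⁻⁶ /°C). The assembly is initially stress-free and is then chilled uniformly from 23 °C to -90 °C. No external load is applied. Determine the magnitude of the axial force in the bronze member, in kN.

P ≈ 71.2 kN (tensile in the bronze)

Both members must finish at the same length. With the larger α, the bronze tends to over-contract; the plates restrain it, putting the bronze in tension and the invar in compression. With no external load the two internal forces are equal and opposite, magnitude P.
Setting the final lengths equal and cancelling L: (α₁ − α₂)ΔT = P/(A₁E₁) + P/(A₂E₂).
|α₁ − α₂|·ΔT = 16.2×10⁻⁶ × 113 = 0.001831.
1/(A₁E₁) + 1/(A₂E₂) = 1/(625×112×10³) + 1/(600×146×10³) = 2.57×10⁻⁸ N⁻¹.
So P = 0.001831 / 2.57×10⁻⁸ = 71.23 kN.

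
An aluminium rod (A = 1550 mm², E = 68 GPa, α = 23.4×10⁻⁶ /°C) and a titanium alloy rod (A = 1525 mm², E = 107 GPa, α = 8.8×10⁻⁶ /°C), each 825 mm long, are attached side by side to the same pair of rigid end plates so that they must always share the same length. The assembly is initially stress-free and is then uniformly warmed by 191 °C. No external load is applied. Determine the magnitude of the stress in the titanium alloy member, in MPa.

Both members must finish at the same length. With the larger α, the aluminium tends to over-expand; the plates restrain it, putting the aluminium in compression and the titanium alloy in tension. With no external load the two internal forces are equal and opposite, magnitude P.
Equating the net (thermal + elastic) strains gives |α₁ − α₂|·ΔT = P·[1/(A₁E₁) + 1/(A₂E₂)].
|α₁ − α₂|·ΔT = 14.6×10⁻⁶ × 191 = 0.002789.
1/(A₁E₁) + 1/(A₂E₂) = 1/(1550×68×10³) + 1/(1525×107×10³) = 1.562×10⁻⁸ N⁻¹.
So P = 0.002789 / 1.562×10⁻⁸ = 178.6 kN.
σ_{titanium alloy} = P/A₂ = 178600/1525 = 117.1 MPa, tensile.

σ ≈ 117 MPa (tensile)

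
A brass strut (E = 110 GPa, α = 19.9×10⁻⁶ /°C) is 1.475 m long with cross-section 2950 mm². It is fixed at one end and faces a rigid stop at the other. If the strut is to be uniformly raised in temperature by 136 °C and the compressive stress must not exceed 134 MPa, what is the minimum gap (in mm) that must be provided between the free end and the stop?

g ≈ 2.2 mm

Free expansion if unrestrained: δ_free = αΔT L = 19.9×10⁻⁶ × 136 × 1475 = 3.992 mm.
A stress of 134 MPa corresponds to the wall pushing the strut back by σL/E = 134×1475/(110×10³) = 1.797 mm.
The gap must absorb the remainder: g_min = 3.992 − 1.797 = 2.195 mm.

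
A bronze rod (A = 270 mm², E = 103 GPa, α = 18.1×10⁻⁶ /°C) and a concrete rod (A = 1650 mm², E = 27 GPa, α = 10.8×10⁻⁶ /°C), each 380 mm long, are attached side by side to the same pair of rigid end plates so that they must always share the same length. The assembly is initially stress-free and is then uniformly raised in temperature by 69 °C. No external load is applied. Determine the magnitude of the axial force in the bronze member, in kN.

Equilibrium of a rigid end plate with no external load gives equal and opposite internal forces ±P in the two members. Since α_{bronze} > α_{concrete}, heating drives the bronze into compression and the concrete into tension.
Setting the final lengths equal and cancelling L: (α₁ − α₂)ΔT = P/(A₁E₁) + P/(A₂E₂).
|α₁ − α₂|·ΔT = 7.3×10⁻⁶ × 69 = 0.0005037.
1/(A₁E₁) + 1/(A₂E₂) = 1/(270×103×10³) + 1/(1650×27×10³) = 5.84×10⁻⁸ N⁻¹.
P = 0.0005037 / 5.84×10⁻⁸ = 8624 N = 8.624 kN.

P ≈ 8.62 kN (compressive in the bronze)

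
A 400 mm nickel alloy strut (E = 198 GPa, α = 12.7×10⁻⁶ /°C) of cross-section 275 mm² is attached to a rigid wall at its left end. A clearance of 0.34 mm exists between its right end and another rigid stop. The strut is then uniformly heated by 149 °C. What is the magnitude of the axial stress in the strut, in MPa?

Free thermal elongation = αΔT L = 12.7×10⁻⁶ × 149 × 400 = 0.7569 mm.
This exceeds the 0.34 mm gap, so the wall pushes back. The portion of expansion that must be recovered elastically is δ_free − gap = 0.7569 − 0.34 = 0.4169 mm.
Compatibility: PL/(AE) = 0.4169 mm, so σ = P/A = E × (0.4169/400) = 206.4 MPa.

σ ≈ 206 MPa (compressive)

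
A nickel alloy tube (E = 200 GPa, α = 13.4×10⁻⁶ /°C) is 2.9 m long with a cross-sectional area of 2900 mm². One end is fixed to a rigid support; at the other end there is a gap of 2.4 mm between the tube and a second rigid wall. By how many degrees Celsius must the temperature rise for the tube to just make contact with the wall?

ΔT ≈ 61.8 °C

Contact occurs when the free expansion equals the gap: αΔT L = 2.4 mm.
So ΔT = g/(αL) = 2.4/(13.4×10⁻⁶ × 2900) = 61.76 °C.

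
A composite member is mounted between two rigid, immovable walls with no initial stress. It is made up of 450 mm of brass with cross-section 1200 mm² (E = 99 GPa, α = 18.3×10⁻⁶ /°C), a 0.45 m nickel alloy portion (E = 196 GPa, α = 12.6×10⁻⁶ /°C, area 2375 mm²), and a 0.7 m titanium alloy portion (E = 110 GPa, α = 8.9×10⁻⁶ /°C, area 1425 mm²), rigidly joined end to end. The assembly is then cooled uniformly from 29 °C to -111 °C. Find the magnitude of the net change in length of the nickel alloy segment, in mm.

If the supports were absent, the total length change would be Σ αᵢΔT Lᵢ = 18.3×10⁻⁶×140×450 + 12.6×10⁻⁶×140×450 + 8.9×10⁻⁶×140×700 = 2.819 mm.
Since the ends are fixed, an axial force P builds up, equal in every segment, with P · Σ Lᵢ/(AᵢEᵢ) = δ_free.
The series flexibility is Σ Lᵢ/(AᵢEᵢ) = 450/(1200×99×10³) + 450/(2375×196×10³) + 700/(1425×110×10³) = 9.22×10⁻⁶ mm/N.
Hence P = δ_free / Σ(L/AE) = 2.819/9.22×10⁻⁶ = 305.7 kN (tensile).
For the nickel alloy segment, free thermal change = 12.6×10⁻⁶×140×450 = 0.7938 mm and elastic change from P = 305700×450/(2375×196×10³) = 0.2955 mm; these oppose, so the net change is 0.498 mm (segment shortens).

|ΔL| ≈ 0.498 mm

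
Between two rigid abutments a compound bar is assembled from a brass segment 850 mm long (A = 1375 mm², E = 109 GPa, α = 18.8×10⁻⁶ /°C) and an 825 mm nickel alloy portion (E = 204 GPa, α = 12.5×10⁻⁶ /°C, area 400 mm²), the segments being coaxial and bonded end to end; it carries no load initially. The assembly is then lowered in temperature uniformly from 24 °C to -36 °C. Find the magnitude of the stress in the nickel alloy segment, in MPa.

Free thermal contraction of the whole bar: Σ αᵢΔT Lᵢ = 18.8×10⁻⁶×60×850 + 12.5×10⁻⁶×60×825 = 1.578 mm.
The walls prevent any net length change, so an axial force P (same in every segment) develops. Compatibility: P · Σ Lᵢ/(AᵢEᵢ) = δ_free.
Σ Lᵢ/(AᵢEᵢ) = 850/(1375×109×10³) + 825/(400×204×10³) = 1.578×10⁻⁵ mm/N.
P = 1.578 / 1.578×10⁻⁵ = 99960 N = 99.96 kN, tensile.
σ_{nickel alloy} = P / A = 99960 / 400 = 249.9 MPa.

σ ≈ 250 MPa (tensile)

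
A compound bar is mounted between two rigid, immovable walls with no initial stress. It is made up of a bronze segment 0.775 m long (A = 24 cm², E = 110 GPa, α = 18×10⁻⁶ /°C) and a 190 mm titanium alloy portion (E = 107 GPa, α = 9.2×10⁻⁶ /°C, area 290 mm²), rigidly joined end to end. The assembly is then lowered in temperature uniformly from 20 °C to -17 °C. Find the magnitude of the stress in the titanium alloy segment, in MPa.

If the supports were absent, the total length change would be Σ αᵢΔT Lᵢ = 18×10⁻⁶×37×775 + 9.2×10⁻⁶×37×190 = 0.5808 mm.
The rigid supports impose zero overall length change; the single axial force P common to all segments must satisfy P Σ Lᵢ/(AᵢEᵢ) = δ_free.
The series flexibility is Σ Lᵢ/(AᵢEᵢ) = 775/(2400×110×10³) + 190/(290×107×10³) = 9.059×10⁻⁶ mm/N.
P = 0.5808 / 9.059×10⁻⁶ = 64120 N = 64.12 kN, tensile.
σ_{titanium alloy} = P / A = 64120 / 290 = 221.1 MPa.

σ ≈ 221 MPa (tensile)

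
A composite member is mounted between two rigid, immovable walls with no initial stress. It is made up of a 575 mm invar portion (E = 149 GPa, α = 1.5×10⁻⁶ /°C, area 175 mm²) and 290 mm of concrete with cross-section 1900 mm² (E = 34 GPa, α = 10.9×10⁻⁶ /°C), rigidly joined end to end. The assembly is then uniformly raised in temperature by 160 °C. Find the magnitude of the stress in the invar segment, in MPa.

σ ≈ 139 MPa (compressive)

With the walls removed the bar would change length by δ_free = Σ αᵢΔT Lᵢ = 1.5×10⁻⁶×160×575 + 10.9×10⁻⁶×160×290 = 0.6438 mm.
Since the ends are fixed, an axial force P builds up, equal in every segment, with P · Σ Lᵢ/(AᵢEᵢ) = δ_free.
The series flexibility is Σ Lᵢ/(AᵢEᵢ) = 575/(175×149×10³) + 290/(1900×34×10³) = 2.654×10⁻⁵ mm/N.
Hence P = δ_free / Σ(L/AE) = 0.6438/2.654×10⁻⁵ = 24.26 kN (compressive).
σ_{invar} = P / A = 24260 / 175 = 138.6 MPa.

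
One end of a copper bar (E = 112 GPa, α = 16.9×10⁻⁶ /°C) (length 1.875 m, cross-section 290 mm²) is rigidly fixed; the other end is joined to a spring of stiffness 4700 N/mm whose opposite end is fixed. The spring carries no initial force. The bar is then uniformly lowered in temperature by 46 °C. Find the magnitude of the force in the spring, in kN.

The unrestrained thermal change is αΔT L = 16.9×10⁻⁶ × 46 × 1875 = 1.458 mm.
With a force P in the spring, the elastic change of the bar is PL/(AE) and that of the spring is P/k; compatibility requires their sum to equal δ_free.
P [ L/(AE) + 1/k ] = δ_free → P [ 1875/(290×112×10³) + 1/(4700) ] = 1.458.
P = 1.458 / 0.0002705 = 5389 N.

P ≈ 5.39 kN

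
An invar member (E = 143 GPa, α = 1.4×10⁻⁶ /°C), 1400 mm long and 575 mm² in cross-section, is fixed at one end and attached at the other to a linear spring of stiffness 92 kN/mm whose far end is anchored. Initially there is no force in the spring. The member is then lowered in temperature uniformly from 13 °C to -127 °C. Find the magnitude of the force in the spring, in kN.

Free thermal contraction: δ_free = αΔT L = 1.4×10⁻⁶ × 140 × 1400 = 0.2744 mm.
With a force P in the spring, the elastic change of the member is PL/(AE) and that of the spring is P/k; compatibility requires their sum to equal δ_free.
So P = δ_free / [L/(AE) + 1/k] = 0.2744 / [ 1400/(575×143×10³) + 1/(92×10³) ].
P = 0.2744 / 2.79×10⁻⁵ = 9837 N.

P ≈ 9.84 kN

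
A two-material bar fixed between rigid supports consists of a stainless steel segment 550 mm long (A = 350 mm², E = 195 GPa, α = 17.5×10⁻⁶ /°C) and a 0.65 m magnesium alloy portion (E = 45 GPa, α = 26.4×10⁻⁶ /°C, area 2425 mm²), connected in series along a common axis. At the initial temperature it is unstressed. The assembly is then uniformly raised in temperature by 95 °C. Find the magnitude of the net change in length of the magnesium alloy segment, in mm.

|ΔL| ≈ 0.549 mm

With the walls removed the bar would change length by δ_free = Σ αᵢΔT Lᵢ = 17.5×10⁻⁶×95×550 + 26.4×10⁻⁶×95×650 = 2.545 mm.
The rigid supports impose zero overall length change; the single axial force P common to all segments must satisfy P Σ Lᵢ/(AᵢEᵢ) = δ_free.
Σ Lᵢ/(AᵢEᵢ) = 550/(350×195×10³) + 650/(2425×45×10³) = 1.402×10⁻⁵ mm/N.
So P = 2.545 / 1.402×10⁻⁵ = 181.6 kN, compressive.
For the magnesium alloy segment, free thermal change = 26.4×10⁻⁶×95×650 = 1.63 mm and elastic change from P = 181600×650/(2425×45×10³) = 1.081 mm; these oppose, so the net change is 0.549 mm (segment lengthens).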